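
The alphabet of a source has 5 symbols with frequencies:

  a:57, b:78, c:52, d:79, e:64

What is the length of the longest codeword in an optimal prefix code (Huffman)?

3

Merge the two lowest-weight nodes at each step:
merge c(52) and a(57): 109
merge e(64) and b(78): 142
merge d(79) and 109: 188
merge 142 and 188: 330
The rarest symbols sit at the bottom; the longest codeword is 3 bits.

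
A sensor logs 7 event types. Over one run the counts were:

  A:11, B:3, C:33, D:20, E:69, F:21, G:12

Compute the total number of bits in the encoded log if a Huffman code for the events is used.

Build the Huffman tree bottom-up:
merge B(3) and A(11): 14
merge G(12) and 14: 26
merge D(20) and F(21): 41
merge 26 and C(33): 59
merge 41 and 59: 100
merge E(69) and 100: 169
The encoded length is the sum of every internal node's weight: 14 + 26 + 41 + 59 + 100 + 169 = 409 bits.

409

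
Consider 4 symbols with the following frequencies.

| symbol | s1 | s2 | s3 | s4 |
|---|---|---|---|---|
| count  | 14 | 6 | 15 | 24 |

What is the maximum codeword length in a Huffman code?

3

Merge the two lowest-weight nodes at each step:
combine s2(6), s1(14) → 20
combine s3(15), 20 → 35
combine s4(24), 35 → 59
Maximum depth reached is 3.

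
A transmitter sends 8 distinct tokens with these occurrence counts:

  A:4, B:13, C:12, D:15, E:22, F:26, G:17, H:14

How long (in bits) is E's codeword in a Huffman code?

3

Huffman merges, smallest pair first:
merge A(4) and C(12): 16
merge B(13) and H(14): 27
merge D(15) and 16: 31
merge G(17) and E(22): 39
merge F(26) and 27: 53
merge 31 and 39: 70
merge 53 and 70: 123
E's leaf is at depth 3, giving a 3-bit codeword.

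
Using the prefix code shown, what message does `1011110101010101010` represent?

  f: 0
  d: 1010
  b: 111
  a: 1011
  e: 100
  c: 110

acddd

Read left to right; each codeword is recognised as soon as it completes (prefix code):
  1011→a | 110→c | 1010→d | 1010→d | 1010→d
Decoded message: acddd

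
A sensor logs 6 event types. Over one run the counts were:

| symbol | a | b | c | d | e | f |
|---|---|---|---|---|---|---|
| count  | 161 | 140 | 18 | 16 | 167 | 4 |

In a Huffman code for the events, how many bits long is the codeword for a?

2

Huffman merges, smallest pair first:
merge f(4) and d(16): 20
merge c(18) and 20: 38
merge 38 and b(140): 178
merge a(161) and e(167): 328
merge 178 and 328: 506
a's leaf is at depth 2, giving a 2-bit codeword.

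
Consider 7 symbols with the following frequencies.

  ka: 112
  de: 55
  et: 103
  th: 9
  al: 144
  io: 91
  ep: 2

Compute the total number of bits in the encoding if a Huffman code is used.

1266

Merge the two smallest weights repeatedly:
ep(2) + th(9) → 11
11 + de(55) → 66
66 + io(91) → 157
et(103) + ka(112) → 215
al(144) + 157 → 301
215 + 301 → 516
The encoded length is the sum of every internal node's weight: 11 + 66 + 157 + 215 + 301 + 516 = 1266 bits.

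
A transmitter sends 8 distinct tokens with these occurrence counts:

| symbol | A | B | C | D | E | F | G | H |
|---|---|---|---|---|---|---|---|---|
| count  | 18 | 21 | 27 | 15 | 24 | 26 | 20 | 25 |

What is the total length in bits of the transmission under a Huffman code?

528

Merge the two smallest weights repeatedly:
D(15) + A(18) → 33
G(20) + B(21) → 41
E(24) + H(25) → 49
F(26) + C(27) → 53
33 + 41 → 74
49 + 53 → 102
74 + 102 → 176
Each symbol's bit-cost is frequency × depth; summing gives 528 bits (equivalently 33 + 41 + 49 + 53 + 74 + 102 + 176).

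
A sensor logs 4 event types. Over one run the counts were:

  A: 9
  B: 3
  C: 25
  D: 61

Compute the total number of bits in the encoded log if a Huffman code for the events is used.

147

Merge the two smallest weights repeatedly:
B(3) + A(9) → 12
12 + C(25) → 37
37 + D(61) → 98
Each symbol's bit-cost is frequency × depth; summing gives 147 bits (equivalently 12 + 37 + 98).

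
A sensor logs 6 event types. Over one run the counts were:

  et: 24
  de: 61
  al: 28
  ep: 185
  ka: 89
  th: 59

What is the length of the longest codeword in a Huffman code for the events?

Merge the two lowest-weight nodes at each step:
combine et(24), al(28) → 52
combine 52, th(59) → 111
combine de(61), ka(89) → 150
combine 111, 150 → 261
combine ep(185), 261 → 446
Maximum depth reached is 4.

4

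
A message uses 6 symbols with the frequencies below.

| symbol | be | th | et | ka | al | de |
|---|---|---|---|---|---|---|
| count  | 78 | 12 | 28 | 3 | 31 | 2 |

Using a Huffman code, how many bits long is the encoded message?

297

Merge the two smallest weights repeatedly:
merge de(2) and ka(3): 5
merge 5 and th(12): 17
merge 17 and et(28): 45
merge al(31) and 45: 76
merge 76 and be(78): 154
The encoded length is the sum of every internal node's weight: 5 + 17 + 45 + 76 + 154 = 297 bits.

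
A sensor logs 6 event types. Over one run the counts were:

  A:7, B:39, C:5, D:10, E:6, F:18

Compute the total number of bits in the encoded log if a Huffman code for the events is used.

187

Greedily combine the two least-frequent nodes:
combine C(5), E(6) → 11
combine A(7), D(10) → 17
combine 11, 17 → 28
combine F(18), 28 → 46
combine B(39), 46 → 85
Total encoded bits = sum of merged weights = 11 + 17 + 28 + 46 + 85 = 187.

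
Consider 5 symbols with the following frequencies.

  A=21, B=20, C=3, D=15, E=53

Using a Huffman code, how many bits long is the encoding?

227

Greedily combine the two least-frequent nodes:
combine C(3), D(15) → 18
combine 18, B(20) → 38
combine A(21), 38 → 59
combine E(53), 59 → 112
The encoded length is the sum of every internal node's weight: 18 + 38 + 59 + 112 = 227 bits.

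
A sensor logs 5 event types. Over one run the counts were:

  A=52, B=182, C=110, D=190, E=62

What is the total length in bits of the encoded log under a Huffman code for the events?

Merge the two smallest weights repeatedly:
combine A(52), E(62) → 114
combine C(110), 114 → 224
combine B(182), D(190) → 372
combine 224, 372 → 596
The encoded length is the sum of every internal node's weight: 114 + 224 + 372 + 596 = 1306 bits.

1306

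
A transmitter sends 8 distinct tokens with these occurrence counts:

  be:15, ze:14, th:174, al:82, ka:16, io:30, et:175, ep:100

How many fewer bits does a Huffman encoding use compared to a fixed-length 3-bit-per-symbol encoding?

Fixed-length: 3 bits × 606 symbols = 1818 bits.
Huffman merges:
merge ze(14) and be(15): 29
merge ka(16) and 29: 45
merge io(30) and 45: 75
merge 75 and al(82): 157
merge ep(100) and 157: 257
merge th(174) and et(175): 349
merge 257 and 349: 606
Huffman total = 29 + 45 + 75 + 157 + 257 + 349 + 606 = 1518 bits.
Saving = 1818 − 1518 = 300 bits.

300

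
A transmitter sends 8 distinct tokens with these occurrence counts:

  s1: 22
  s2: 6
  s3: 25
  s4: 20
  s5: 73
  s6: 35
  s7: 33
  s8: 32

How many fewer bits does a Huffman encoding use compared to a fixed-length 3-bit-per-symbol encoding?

47

Fixed-length: 3 bits × 246 symbols = 738 bits.
Huffman merges:
s2(6) + s4(20) → 26
s1(22) + s3(25) → 47
26 + s8(32) → 58
s7(33) + s6(35) → 68
47 + 58 → 105
68 + s5(73) → 141
105 + 141 → 246
Huffman total = 26 + 47 + 58 + 68 + 105 + 141 + 246 = 691 bits.
Saving = 738 − 691 = 47 bits.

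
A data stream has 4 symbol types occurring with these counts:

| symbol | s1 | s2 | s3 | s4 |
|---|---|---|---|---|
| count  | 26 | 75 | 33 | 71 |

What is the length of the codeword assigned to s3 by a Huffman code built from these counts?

3

Build the tree from the bottom:
s1(26) + s3(33) → 59
59 + s4(71) → 130
s2(75) + 130 → 205
s3's leaf is at depth 3, giving a 3-bit codeword.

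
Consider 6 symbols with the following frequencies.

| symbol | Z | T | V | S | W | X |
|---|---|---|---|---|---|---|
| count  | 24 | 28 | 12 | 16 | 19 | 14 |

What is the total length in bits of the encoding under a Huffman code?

Build the Huffman tree bottom-up:
combine V(12), X(14) → 26
combine S(16), W(19) → 35
combine Z(24), 26 → 50
combine T(28), 35 → 63
combine 50, 63 → 113
Total encoded bits = sum of merged weights = 26 + 35 + 50 + 63 + 113 = 287.

287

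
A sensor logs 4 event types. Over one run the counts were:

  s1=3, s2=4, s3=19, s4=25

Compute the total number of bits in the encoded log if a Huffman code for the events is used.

84

Build the Huffman tree bottom-up:
combine s1(3), s2(4) → 7
combine 7, s3(19) → 26
combine s4(25), 26 → 51
The encoded length is the sum of every internal node's weight: 7 + 26 + 51 = 84 bits.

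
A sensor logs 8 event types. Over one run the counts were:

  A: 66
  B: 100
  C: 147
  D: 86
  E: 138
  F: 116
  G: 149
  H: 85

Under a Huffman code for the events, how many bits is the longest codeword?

Merge the two lowest-weight nodes at each step:
combine A(66), H(85) → 151
combine D(86), B(100) → 186
combine F(116), E(138) → 254
combine C(147), G(149) → 296
combine 151, 186 → 337
combine 254, 296 → 550
combine 337, 550 → 887
The rarest symbols sit at the bottom; the longest codeword is 3 bits.

3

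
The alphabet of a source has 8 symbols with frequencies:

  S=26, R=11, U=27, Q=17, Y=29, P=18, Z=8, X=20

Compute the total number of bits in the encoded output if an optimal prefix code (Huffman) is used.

Greedily combine the two least-frequent nodes:
merge Z(8) and R(11): 19
merge Q(17) and P(18): 35
merge 19 and X(20): 39
merge S(26) and U(27): 53
merge Y(29) and 35: 64
merge 39 and 53: 92
merge 64 and 92: 156
Total encoded bits = sum of merged weights = 19 + 35 + 39 + 53 + 64 + 92 + 156 = 458.

458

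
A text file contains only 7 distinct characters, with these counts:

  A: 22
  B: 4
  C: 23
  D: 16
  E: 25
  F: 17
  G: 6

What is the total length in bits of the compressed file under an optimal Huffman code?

301

Greedily combine the two least-frequent nodes:
B(4) + G(6) → 10
10 + D(16) → 26
F(17) + A(22) → 39
C(23) + E(25) → 48
26 + 39 → 65
48 + 65 → 113
Total encoded bits = sum of merged weights = 10 + 26 + 39 + 48 + 65 + 113 = 301.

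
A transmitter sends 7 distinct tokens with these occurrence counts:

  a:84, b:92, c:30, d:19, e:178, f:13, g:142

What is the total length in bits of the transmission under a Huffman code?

1356

Build the Huffman tree bottom-up:
merge f(13) and d(19): 32
merge c(30) and 32: 62
merge 62 and a(84): 146
merge b(92) and g(142): 234
merge 146 and e(178): 324
merge 234 and 324: 558
Each symbol's bit-cost is frequency × depth; summing gives 1356 bits (equivalently 32 + 62 + 146 + 234 + 324 + 558).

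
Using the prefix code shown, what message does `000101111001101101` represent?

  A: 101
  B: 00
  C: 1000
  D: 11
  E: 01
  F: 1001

Read left to right; each codeword is recognised as soon as it completes (prefix code):
  00→B | 01→E | 01→E | 11→D | 1001→F | 101→A | 101→A
Decoded message: BEEDFAA

BEEDFAA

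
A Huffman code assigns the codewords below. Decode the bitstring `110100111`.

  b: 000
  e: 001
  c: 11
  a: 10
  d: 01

Read left to right; each codeword is recognised as soon as it completes (prefix code):
  11→c | 01→d | 001→e | 11→c
Decoded message: cdec

cdec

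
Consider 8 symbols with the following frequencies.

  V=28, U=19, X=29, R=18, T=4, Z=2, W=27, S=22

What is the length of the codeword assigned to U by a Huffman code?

Build the tree from the bottom:
Z(2) + T(4) → 6
6 + R(18) → 24
U(19) + S(22) → 41
24 + W(27) → 51
V(28) + X(29) → 57
41 + 51 → 92
57 + 92 → 149
U sits 3 levels below the root, so its codeword is 3 bits.

3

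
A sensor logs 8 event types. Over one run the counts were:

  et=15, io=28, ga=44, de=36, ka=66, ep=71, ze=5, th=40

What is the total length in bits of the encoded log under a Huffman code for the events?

846

Build the Huffman tree bottom-up:
merge ze(5) and et(15): 20
merge 20 and io(28): 48
merge de(36) and th(40): 76
merge ga(44) and 48: 92
merge ka(66) and ep(71): 137
merge 76 and 92: 168
merge 137 and 168: 305
The encoded length is the sum of every internal node's weight: 20 + 48 + 76 + 92 + 137 + 168 + 305 = 846 bits.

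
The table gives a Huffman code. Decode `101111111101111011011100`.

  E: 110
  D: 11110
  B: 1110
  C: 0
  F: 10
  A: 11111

Read left to right; each codeword is recognised as soon as it completes (prefix code):
  10→F | 11111→A | 1110→B | 11110→D | 110→E | 1110→B | 0→C
Decoded message: FABDEBC

FABDEBC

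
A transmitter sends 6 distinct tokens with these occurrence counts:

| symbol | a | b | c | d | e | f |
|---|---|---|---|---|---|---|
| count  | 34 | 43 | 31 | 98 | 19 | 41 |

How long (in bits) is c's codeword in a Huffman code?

Huffman merges, smallest pair first:
e(19) + c(31) → 50
a(34) + f(41) → 75
b(43) + 50 → 93
75 + 93 → 168
d(98) + 168 → 266
The subtree containing c is merged 4 times, so code length = 4.

4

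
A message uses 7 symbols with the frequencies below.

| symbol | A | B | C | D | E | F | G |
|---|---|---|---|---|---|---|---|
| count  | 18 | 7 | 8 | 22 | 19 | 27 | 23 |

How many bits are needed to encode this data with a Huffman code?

337

Greedily combine the two least-frequent nodes:
merge B(7) and C(8): 15
merge 15 and A(18): 33
merge E(19) and D(22): 41
merge G(23) and F(27): 50
merge 33 and 41: 74
merge 50 and 74: 124
Each symbol's bit-cost is frequency × depth; summing gives 337 bits (equivalently 15 + 33 + 41 + 50 + 74 + 124).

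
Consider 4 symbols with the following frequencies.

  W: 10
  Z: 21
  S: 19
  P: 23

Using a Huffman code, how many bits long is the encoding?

146

Merge the two smallest weights repeatedly:
merge W(10) and S(19): 29
merge Z(21) and P(23): 44
merge 29 and 44: 73
Each symbol's bit-cost is frequency × depth; summing gives 146 bits (equivalently 29 + 44 + 73).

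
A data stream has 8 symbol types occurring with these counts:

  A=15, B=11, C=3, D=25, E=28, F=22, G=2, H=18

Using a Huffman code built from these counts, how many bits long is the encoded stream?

340

Greedily combine the two least-frequent nodes:
merge G(2) and C(3): 5
merge 5 and B(11): 16
merge A(15) and 16: 31
merge H(18) and F(22): 40
merge D(25) and E(28): 53
merge 31 and 40: 71
merge 53 and 71: 124
Each symbol's bit-cost is frequency × depth; summing gives 340 bits (equivalently 5 + 16 + 31 + 40 + 53 + 71 + 124).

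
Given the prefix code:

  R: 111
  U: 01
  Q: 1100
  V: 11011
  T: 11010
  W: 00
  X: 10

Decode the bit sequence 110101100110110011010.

TQVWT

Read left to right; each codeword is recognised as soon as it completes (prefix code):
  11010→T | 1100→Q | 11011→V | 00→W | 11010→T
Decoded message: TQVWT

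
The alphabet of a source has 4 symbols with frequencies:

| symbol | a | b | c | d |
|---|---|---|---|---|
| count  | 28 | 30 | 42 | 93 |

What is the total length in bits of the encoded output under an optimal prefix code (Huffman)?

351

Greedily combine the two least-frequent nodes:
a(28) + b(30) → 58
c(42) + 58 → 100
d(93) + 100 → 193
The encoded length is the sum of every internal node's weight: 58 + 100 + 193 = 351 bits.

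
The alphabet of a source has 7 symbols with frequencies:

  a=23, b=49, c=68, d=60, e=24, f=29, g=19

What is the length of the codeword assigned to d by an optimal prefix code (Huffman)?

2

Build the tree from the bottom:
merge g(19) and a(23): 42
merge e(24) and f(29): 53
merge 42 and b(49): 91
merge 53 and d(60): 113
merge c(68) and 91: 159
merge 113 and 159: 272
d sits 2 levels below the root, so its codeword is 2 bits.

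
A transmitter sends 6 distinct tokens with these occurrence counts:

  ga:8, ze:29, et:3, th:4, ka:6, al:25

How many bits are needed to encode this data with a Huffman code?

Build the Huffman tree bottom-up:
combine et(3), th(4) → 7
combine ka(6), 7 → 13
combine ga(8), 13 → 21
combine 21, al(25) → 46
combine ze(29), 46 → 75
The encoded length is the sum of every internal node's weight: 7 + 13 + 21 + 46 + 75 = 162 bits.

162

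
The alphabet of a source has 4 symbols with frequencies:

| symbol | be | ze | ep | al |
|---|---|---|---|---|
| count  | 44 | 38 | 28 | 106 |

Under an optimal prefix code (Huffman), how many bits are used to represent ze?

3

Repeatedly merge the two smallest:
merge ep(28) and ze(38): 66
merge be(44) and 66: 110
merge al(106) and 110: 216
ze's leaf is at depth 3, giving a 3-bit codeword.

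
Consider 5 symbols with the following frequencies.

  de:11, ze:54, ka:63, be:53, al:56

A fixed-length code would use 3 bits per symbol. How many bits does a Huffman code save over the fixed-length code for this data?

173

Fixed-length: 3 bits × 237 symbols = 711 bits.
Huffman merges:
de(11) + be(53) → 64
ze(54) + al(56) → 110
ka(63) + 64 → 127
110 + 127 → 237
Huffman total = 64 + 110 + 127 + 237 = 538 bits.
Saving = 711 − 538 = 173 bits.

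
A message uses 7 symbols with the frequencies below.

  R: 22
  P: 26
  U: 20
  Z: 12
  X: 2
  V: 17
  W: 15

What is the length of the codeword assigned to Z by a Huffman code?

4

Repeatedly merge the two smallest:
X(2) + Z(12) → 14
14 + W(15) → 29
V(17) + U(20) → 37
R(22) + P(26) → 48
29 + 37 → 66
48 + 66 → 114
Z sits 4 levels below the root, so its codeword is 4 bits.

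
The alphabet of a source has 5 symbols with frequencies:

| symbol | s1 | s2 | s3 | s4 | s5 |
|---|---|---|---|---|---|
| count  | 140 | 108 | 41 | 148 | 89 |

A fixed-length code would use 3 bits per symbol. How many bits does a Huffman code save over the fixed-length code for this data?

Fixed-length: 3 bits × 526 symbols = 1578 bits.
Huffman merges:
s3(41) + s5(89) → 130
s2(108) + 130 → 238
s1(140) + s4(148) → 288
238 + 288 → 526
Huffman total = 130 + 238 + 288 + 526 = 1182 bits.
Saving = 1578 − 1182 = 396 bits.

396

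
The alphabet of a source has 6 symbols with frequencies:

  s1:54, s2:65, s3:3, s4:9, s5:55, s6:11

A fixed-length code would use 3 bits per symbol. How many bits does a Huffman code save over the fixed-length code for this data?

162

Fixed-length: 3 bits × 197 symbols = 591 bits.
Huffman merges:
combine s3(3), s4(9) → 12
combine s6(11), 12 → 23
combine 23, s1(54) → 77
combine s5(55), s2(65) → 120
combine 77, 120 → 197
Huffman total = 12 + 23 + 77 + 120 + 197 = 429 bits.
Saving = 591 − 429 = 162 bits.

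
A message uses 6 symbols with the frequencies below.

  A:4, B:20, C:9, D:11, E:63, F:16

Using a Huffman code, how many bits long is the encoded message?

Build the Huffman tree bottom-up:
merge A(4) and C(9): 13
merge D(11) and 13: 24
merge F(16) and B(20): 36
merge 24 and 36: 60
merge 60 and E(63): 123
Each symbol's bit-cost is frequency × depth; summing gives 256 bits (equivalently 13 + 24 + 36 + 60 + 123).

256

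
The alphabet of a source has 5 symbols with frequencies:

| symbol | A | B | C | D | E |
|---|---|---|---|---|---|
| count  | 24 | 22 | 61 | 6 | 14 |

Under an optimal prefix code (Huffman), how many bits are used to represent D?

Huffman merges, smallest pair first:
D(6) + E(14) → 20
20 + B(22) → 42
A(24) + 42 → 66
C(61) + 66 → 127
D's leaf is at depth 4, giving a 4-bit codeword.

4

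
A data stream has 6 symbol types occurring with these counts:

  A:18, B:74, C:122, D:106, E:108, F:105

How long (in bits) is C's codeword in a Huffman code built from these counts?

Huffman merges, smallest pair first:
combine A(18), B(74) → 92
combine 92, F(105) → 197
combine D(106), E(108) → 214
combine C(122), 197 → 319
combine 214, 319 → 533
C's leaf is at depth 2, giving a 2-bit codeword.

2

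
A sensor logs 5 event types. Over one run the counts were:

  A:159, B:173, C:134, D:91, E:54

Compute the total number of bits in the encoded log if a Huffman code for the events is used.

Build the Huffman tree bottom-up:
E(54) + D(91) → 145
C(134) + 145 → 279
A(159) + B(173) → 332
279 + 332 → 611
Each symbol's bit-cost is frequency × depth; summing gives 1367 bits (equivalently 145 + 279 + 332 + 611).

1367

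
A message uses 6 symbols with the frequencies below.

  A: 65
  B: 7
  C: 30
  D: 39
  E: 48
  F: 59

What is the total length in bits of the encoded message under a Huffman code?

Greedily combine the two least-frequent nodes:
B(7) + C(30) → 37
37 + D(39) → 76
E(48) + F(59) → 107
A(65) + 76 → 141
107 + 141 → 248
The encoded length is the sum of every internal node's weight: 37 + 76 + 107 + 141 + 248 = 609 bits.

609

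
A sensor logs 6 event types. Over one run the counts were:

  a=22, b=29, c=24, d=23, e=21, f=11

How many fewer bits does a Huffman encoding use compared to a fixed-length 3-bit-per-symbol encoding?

Fixed-length: 3 bits × 130 symbols = 390 bits.
Huffman merges:
merge f(11) and e(21): 32
merge a(22) and d(23): 45
merge c(24) and b(29): 53
merge 32 and 45: 77
merge 53 and 77: 130
Huffman total = 32 + 45 + 53 + 77 + 130 = 337 bits.
Saving = 390 − 337 = 53 bits.

53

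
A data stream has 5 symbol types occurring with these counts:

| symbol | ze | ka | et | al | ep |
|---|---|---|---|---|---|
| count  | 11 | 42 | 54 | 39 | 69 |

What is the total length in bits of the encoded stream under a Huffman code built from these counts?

Greedily combine the two least-frequent nodes:
combine ze(11), al(39) → 50
combine ka(42), 50 → 92
combine et(54), ep(69) → 123
combine 92, 123 → 215
Each symbol's bit-cost is frequency × depth; summing gives 480 bits (equivalently 50 + 92 + 123 + 215).

480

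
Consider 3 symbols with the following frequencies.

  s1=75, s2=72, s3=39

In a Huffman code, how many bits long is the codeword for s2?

Build the tree from the bottom:
s3(39) + s2(72) → 111
s1(75) + 111 → 186
s2 sits 2 levels below the root, so its codeword is 2 bits.

2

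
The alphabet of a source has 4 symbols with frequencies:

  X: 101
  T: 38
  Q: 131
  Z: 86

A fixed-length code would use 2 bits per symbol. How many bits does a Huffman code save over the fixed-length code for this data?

7

Fixed-length: 2 bits × 356 symbols = 712 bits.
Huffman merges:
combine T(38), Z(86) → 124
combine X(101), 124 → 225
combine Q(131), 225 → 356
Huffman total = 124 + 225 + 356 = 705 bits.
Saving = 712 − 705 = 7 bits.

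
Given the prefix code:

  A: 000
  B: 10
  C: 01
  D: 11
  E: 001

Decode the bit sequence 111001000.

Read left to right; each codeword is recognised as soon as it completes (prefix code):
  11→D | 10→B | 01→C | 000→A
Decoded message: DBCA

DBCA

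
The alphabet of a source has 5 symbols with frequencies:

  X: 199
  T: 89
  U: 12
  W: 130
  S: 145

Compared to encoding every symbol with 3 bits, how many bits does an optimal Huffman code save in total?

Fixed-length: 3 bits × 575 symbols = 1725 bits.
Huffman merges:
merge U(12) and T(89): 101
merge 101 and W(130): 231
merge S(145) and X(199): 344
merge 231 and 344: 575
Huffman total = 101 + 231 + 344 + 575 = 1251 bits.
Saving = 1725 − 1251 = 474 bits.

474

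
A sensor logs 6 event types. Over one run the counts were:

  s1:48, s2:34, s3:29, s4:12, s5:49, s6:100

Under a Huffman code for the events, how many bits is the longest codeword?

4

Merge the two lowest-weight nodes at each step:
combine s4(12), s3(29) → 41
combine s2(34), 41 → 75
combine s1(48), s5(49) → 97
combine 75, 97 → 172
combine s6(100), 172 → 272
The rarest symbols sit at the bottom; the longest codeword is 4 bits.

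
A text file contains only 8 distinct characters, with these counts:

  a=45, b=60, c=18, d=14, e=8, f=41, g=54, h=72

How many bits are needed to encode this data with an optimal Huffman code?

866

Greedily combine the two least-frequent nodes:
merge e(8) and d(14): 22
merge c(18) and 22: 40
merge 40 and f(41): 81
merge a(45) and g(54): 99
merge b(60) and h(72): 132
merge 81 and 99: 180
merge 132 and 180: 312
Each symbol's bit-cost is frequency × depth; summing gives 866 bits (equivalently 22 + 40 + 81 + 99 + 132 + 180 + 312).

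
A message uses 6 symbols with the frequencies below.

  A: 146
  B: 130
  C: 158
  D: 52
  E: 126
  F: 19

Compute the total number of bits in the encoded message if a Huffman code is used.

Build the Huffman tree bottom-up:
F(19) + D(52) → 71
71 + E(126) → 197
B(130) + A(146) → 276
C(158) + 197 → 355
276 + 355 → 631
The encoded length is the sum of every internal node's weight: 71 + 197 + 276 + 355 + 631 = 1530 bits.

1530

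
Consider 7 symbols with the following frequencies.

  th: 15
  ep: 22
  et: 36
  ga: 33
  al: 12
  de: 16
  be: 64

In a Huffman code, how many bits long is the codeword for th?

Huffman merges, smallest pair first:
merge al(12) and th(15): 27
merge de(16) and ep(22): 38
merge 27 and ga(33): 60
merge et(36) and 38: 74
merge 60 and be(64): 124
merge 74 and 124: 198
th sits 4 levels below the root, so its codeword is 4 bits.

4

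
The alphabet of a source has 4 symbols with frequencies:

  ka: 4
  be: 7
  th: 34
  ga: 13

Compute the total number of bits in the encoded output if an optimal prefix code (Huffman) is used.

93

Build the Huffman tree bottom-up:
ka(4) + be(7) → 11
11 + ga(13) → 24
24 + th(34) → 58
Total encoded bits = sum of merged weights = 11 + 24 + 58 = 93.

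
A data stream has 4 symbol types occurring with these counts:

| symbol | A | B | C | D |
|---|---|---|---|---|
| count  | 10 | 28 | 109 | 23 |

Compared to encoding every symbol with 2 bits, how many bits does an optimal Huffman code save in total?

76

Fixed-length: 2 bits × 170 symbols = 340 bits.
Huffman merges:
merge A(10) and D(23): 33
merge B(28) and 33: 61
merge 61 and C(109): 170
Huffman total = 33 + 61 + 170 = 264 bits.
Saving = 340 − 264 = 76 bits.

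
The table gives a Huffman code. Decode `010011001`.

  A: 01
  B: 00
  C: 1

Read left to right; each codeword is recognised as soon as it completes (prefix code):
  01→A | 00→B | 1→C | 1→C | 00→B | 1→C
Decoded message: ABCCBC

ABCCBC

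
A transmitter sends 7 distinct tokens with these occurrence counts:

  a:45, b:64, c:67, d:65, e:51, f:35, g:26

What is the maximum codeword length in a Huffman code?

Merge the two lowest-weight nodes at each step:
merge g(26) and f(35): 61
merge a(45) and e(51): 96
merge 61 and b(64): 125
merge d(65) and c(67): 132
merge 96 and 125: 221
merge 132 and 221: 353
Maximum depth reached is 4.

4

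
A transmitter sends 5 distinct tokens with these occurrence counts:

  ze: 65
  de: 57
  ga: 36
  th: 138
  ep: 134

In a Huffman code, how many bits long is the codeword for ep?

Repeatedly merge the two smallest:
ga(36) + de(57) → 93
ze(65) + 93 → 158
ep(134) + th(138) → 272
158 + 272 → 430
ep's leaf is at depth 2, giving a 2-bit codeword.

2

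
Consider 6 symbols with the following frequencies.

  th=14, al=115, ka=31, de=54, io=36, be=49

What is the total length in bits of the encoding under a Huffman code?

712

Greedily combine the two least-frequent nodes:
merge th(14) and ka(31): 45
merge io(36) and 45: 81
merge be(49) and de(54): 103
merge 81 and 103: 184
merge al(115) and 184: 299
The encoded length is the sum of every internal node's weight: 45 + 81 + 103 + 184 + 299 = 712 bits.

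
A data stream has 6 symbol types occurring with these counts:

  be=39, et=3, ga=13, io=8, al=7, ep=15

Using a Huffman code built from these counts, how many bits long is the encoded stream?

187

Build the Huffman tree bottom-up:
combine et(3), al(7) → 10
combine io(8), 10 → 18
combine ga(13), ep(15) → 28
combine 18, 28 → 46
combine be(39), 46 → 85
The encoded length is the sum of every internal node's weight: 10 + 18 + 28 + 46 + 85 = 187 bits.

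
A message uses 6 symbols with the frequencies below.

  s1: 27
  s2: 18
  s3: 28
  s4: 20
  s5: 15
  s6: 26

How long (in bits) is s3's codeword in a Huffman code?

Huffman merges, smallest pair first:
merge s5(15) and s2(18): 33
merge s4(20) and s6(26): 46
merge s1(27) and s3(28): 55
merge 33 and 46: 79
merge 55 and 79: 134
The subtree containing s3 is merged 2 times, so code length = 2.

2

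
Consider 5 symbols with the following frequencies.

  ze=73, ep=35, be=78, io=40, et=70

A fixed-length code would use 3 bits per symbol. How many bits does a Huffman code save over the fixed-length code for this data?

221

Fixed-length: 3 bits × 296 symbols = 888 bits.
Huffman merges:
ep(35) + io(40) → 75
et(70) + ze(73) → 143
75 + be(78) → 153
143 + 153 → 296
Huffman total = 75 + 143 + 153 + 296 = 667 bits.
Saving = 888 − 667 = 221 bits.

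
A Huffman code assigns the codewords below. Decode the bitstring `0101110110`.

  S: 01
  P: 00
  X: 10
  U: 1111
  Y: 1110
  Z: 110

Read left to right; each codeword is recognised as soon as it completes (prefix code):
  01→S | 01→S | 110→Z | 110→Z
Decoded message: SSZZ

SSZZ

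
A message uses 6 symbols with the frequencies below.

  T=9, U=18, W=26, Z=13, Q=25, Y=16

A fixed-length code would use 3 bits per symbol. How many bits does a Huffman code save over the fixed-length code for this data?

Fixed-length: 3 bits × 107 symbols = 321 bits.
Huffman merges:
T(9) + Z(13) → 22
Y(16) + U(18) → 34
22 + Q(25) → 47
W(26) + 34 → 60
47 + 60 → 107
Huffman total = 22 + 34 + 47 + 60 + 107 = 270 bits.
Saving = 321 − 270 = 51 bits.

51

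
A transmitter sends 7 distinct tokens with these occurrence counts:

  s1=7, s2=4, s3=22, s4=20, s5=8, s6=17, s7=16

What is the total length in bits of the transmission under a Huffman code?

251

Merge the two smallest weights repeatedly:
s2(4) + s1(7) → 11
s5(8) + 11 → 19
s7(16) + s6(17) → 33
19 + s4(20) → 39
s3(22) + 33 → 55
39 + 55 → 94
Each symbol's bit-cost is frequency × depth; summing gives 251 bits (equivalently 11 + 19 + 33 + 39 + 55 + 94).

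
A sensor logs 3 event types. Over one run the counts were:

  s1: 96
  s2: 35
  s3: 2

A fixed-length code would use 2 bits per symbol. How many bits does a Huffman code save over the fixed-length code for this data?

96

Fixed-length: 2 bits × 133 symbols = 266 bits.
Huffman merges:
merge s3(2) and s2(35): 37
merge 37 and s1(96): 133
Huffman total = 37 + 133 = 170 bits.
Saving = 266 − 170 = 96 bits.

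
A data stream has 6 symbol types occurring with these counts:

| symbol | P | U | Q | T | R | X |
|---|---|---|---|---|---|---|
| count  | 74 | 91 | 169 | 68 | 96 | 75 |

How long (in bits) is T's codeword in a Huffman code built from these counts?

Repeatedly merge the two smallest:
T(68) + P(74) → 142
X(75) + U(91) → 166
R(96) + 142 → 238
166 + Q(169) → 335
238 + 335 → 573
T's leaf is at depth 3, giving a 3-bit codeword.

3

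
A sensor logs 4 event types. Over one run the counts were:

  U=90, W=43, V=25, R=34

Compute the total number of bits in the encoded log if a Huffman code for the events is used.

353

Merge the two smallest weights repeatedly:
V(25) + R(34) → 59
W(43) + 59 → 102
U(90) + 102 → 192
Each symbol's bit-cost is frequency × depth; summing gives 353 bits (equivalently 59 + 102 + 192).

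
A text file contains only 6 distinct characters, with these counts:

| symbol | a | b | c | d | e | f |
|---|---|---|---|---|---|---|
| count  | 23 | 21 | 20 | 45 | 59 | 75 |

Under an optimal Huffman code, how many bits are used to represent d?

Repeatedly merge the two smallest:
combine c(20), b(21) → 41
combine a(23), 41 → 64
combine d(45), e(59) → 104
combine 64, f(75) → 139
combine 104, 139 → 243
d sits 2 levels below the root, so its codeword is 2 bits.

2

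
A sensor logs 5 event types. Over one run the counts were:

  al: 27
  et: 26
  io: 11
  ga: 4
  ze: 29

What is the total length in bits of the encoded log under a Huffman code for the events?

209

Merge the two smallest weights repeatedly:
ga(4) + io(11) → 15
15 + et(26) → 41
al(27) + ze(29) → 56
41 + 56 → 97
Each symbol's bit-cost is frequency × depth; summing gives 209 bits (equivalently 15 + 41 + 56 + 97).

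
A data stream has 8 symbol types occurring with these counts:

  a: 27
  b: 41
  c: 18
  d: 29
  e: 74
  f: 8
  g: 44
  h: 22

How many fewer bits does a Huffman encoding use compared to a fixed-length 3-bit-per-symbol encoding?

Fixed-length: 3 bits × 263 symbols = 789 bits.
Huffman merges:
combine f(8), c(18) → 26
combine h(22), 26 → 48
combine a(27), d(29) → 56
combine b(41), g(44) → 85
combine 48, 56 → 104
combine e(74), 85 → 159
combine 104, 159 → 263
Huffman total = 26 + 48 + 56 + 85 + 104 + 159 + 263 = 741 bits.
Saving = 789 − 741 = 48 bits.

48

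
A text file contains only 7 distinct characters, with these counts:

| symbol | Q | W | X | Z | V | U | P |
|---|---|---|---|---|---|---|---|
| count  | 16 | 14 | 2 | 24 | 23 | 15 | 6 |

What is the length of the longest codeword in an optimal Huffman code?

Merge the two lowest-weight nodes at each step:
X(2) + P(6) → 8
8 + W(14) → 22
U(15) + Q(16) → 31
22 + V(23) → 45
Z(24) + 31 → 55
45 + 55 → 100
The first pair merged (X, P) ends up deepest, at depth 4.

4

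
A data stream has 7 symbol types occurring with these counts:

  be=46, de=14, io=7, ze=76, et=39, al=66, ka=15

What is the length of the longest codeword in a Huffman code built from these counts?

Merge the two lowest-weight nodes at each step:
io(7) + de(14) → 21
ka(15) + 21 → 36
36 + et(39) → 75
be(46) + al(66) → 112
75 + ze(76) → 151
112 + 151 → 263
The first pair merged (io, de) ends up deepest, at depth 5.

5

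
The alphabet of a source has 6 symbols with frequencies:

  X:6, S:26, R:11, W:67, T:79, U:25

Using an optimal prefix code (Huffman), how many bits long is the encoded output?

476

Greedily combine the two least-frequent nodes:
combine X(6), R(11) → 17
combine 17, U(25) → 42
combine S(26), 42 → 68
combine W(67), 68 → 135
combine T(79), 135 → 214
Total encoded bits = sum of merged weights = 17 + 42 + 68 + 135 + 214 = 476.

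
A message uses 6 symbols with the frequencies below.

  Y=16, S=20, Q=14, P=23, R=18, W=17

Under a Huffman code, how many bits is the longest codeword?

Merge the two lowest-weight nodes at each step:
merge Q(14) and Y(16): 30
merge W(17) and R(18): 35
merge S(20) and P(23): 43
merge 30 and 35: 65
merge 43 and 65: 108
The first pair merged (Q, Y) ends up deepest, at depth 3.

3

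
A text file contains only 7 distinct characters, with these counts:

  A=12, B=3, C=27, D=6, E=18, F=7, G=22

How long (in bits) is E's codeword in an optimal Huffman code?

Huffman merges, smallest pair first:
merge B(3) and D(6): 9
merge F(7) and 9: 16
merge A(12) and 16: 28
merge E(18) and G(22): 40
merge C(27) and 28: 55
merge 40 and 55: 95
E's leaf is at depth 2, giving a 2-bit codeword.

2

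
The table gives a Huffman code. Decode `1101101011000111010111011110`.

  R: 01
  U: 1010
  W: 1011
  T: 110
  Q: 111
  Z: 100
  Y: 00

TTWYRTWWT

Read left to right; each codeword is recognised as soon as it completes (prefix code):
  110→T | 110→T | 1011→W | 00→Y | 01→R | 110→T | 1011→W | 1011→W | 110→T
Decoded message: TTWYRTWWT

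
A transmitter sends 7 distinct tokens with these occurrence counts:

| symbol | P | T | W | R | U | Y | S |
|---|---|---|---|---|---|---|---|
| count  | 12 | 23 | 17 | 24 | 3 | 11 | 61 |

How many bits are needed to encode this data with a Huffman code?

Merge the two smallest weights repeatedly:
combine U(3), Y(11) → 14
combine P(12), 14 → 26
combine W(17), T(23) → 40
combine R(24), 26 → 50
combine 40, 50 → 90
combine S(61), 90 → 151
Total encoded bits = sum of merged weights = 14 + 26 + 40 + 50 + 90 + 151 = 371.

371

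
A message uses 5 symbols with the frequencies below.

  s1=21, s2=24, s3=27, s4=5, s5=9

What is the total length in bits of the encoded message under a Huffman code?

Build the Huffman tree bottom-up:
combine s4(5), s5(9) → 14
combine 14, s1(21) → 35
combine s2(24), s3(27) → 51
combine 35, 51 → 86
Total encoded bits = sum of merged weights = 14 + 35 + 51 + 86 = 186.

186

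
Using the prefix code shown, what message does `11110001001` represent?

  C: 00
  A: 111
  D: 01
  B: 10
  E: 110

ABCBD

Read left to right; each codeword is recognised as soon as it completes (prefix code):
  111→A | 10→B | 00→C | 10→B | 01→D
Decoded message: ABCBD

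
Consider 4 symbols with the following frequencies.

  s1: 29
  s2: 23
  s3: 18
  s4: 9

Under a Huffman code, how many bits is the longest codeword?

3

Merge the two lowest-weight nodes at each step:
combine s4(9), s3(18) → 27
combine s2(23), 27 → 50
combine s1(29), 50 → 79
The rarest symbols sit at the bottom; the longest codeword is 3 bits.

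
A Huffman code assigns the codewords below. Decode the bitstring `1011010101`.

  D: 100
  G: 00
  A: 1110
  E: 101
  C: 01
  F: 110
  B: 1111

EECC

Read left to right; each codeword is recognised as soon as it completes (prefix code):
  101→E | 101→E | 01→C | 01→C
Decoded message: EECC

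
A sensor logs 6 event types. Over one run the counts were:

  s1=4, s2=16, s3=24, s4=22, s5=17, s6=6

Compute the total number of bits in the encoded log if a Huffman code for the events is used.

Merge the two smallest weights repeatedly:
merge s1(4) and s6(6): 10
merge 10 and s2(16): 26
merge s5(17) and s4(22): 39
merge s3(24) and 26: 50
merge 39 and 50: 89
Total encoded bits = sum of merged weights = 10 + 26 + 39 + 50 + 89 = 214.

214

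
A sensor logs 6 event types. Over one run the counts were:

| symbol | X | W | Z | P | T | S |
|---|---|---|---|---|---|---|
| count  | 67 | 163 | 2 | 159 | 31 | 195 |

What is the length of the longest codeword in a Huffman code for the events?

4

Merge the two lowest-weight nodes at each step:
Z(2) + T(31) → 33
33 + X(67) → 100
100 + P(159) → 259
W(163) + S(195) → 358
259 + 358 → 617
The rarest symbols sit at the bottom; the longest codeword is 4 bits.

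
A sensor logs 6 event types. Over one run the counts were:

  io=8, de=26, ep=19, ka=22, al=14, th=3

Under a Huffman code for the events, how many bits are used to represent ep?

2

Huffman merges, smallest pair first:
th(3) + io(8) → 11
11 + al(14) → 25
ep(19) + ka(22) → 41
25 + de(26) → 51
41 + 51 → 92
ep's leaf is at depth 2, giving a 2-bit codeword.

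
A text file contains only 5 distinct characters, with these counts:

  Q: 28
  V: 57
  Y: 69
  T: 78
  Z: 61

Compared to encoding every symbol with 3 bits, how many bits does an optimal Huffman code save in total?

Fixed-length: 3 bits × 293 symbols = 879 bits.
Huffman merges:
Q(28) + V(57) → 85
Z(61) + Y(69) → 130
T(78) + 85 → 163
130 + 163 → 293
Huffman total = 85 + 130 + 163 + 293 = 671 bits.
Saving = 879 − 671 = 208 bits.

208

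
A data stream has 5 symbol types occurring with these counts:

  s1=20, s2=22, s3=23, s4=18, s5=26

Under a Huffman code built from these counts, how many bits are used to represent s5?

Huffman merges, smallest pair first:
merge s4(18) and s1(20): 38
merge s2(22) and s3(23): 45
merge s5(26) and 38: 64
merge 45 and 64: 109
The subtree containing s5 is merged 2 times, so code length = 2.

2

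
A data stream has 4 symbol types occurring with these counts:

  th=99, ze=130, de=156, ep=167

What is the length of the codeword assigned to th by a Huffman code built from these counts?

Build the tree from the bottom:
merge th(99) and ze(130): 229
merge de(156) and ep(167): 323
merge 229 and 323: 552
th sits 2 levels below the root, so its codeword is 2 bits.

2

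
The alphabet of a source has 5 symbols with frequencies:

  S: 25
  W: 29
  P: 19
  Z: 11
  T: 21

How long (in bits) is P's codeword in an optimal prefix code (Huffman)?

3

Huffman merges, smallest pair first:
combine Z(11), P(19) → 30
combine T(21), S(25) → 46
combine W(29), 30 → 59
combine 46, 59 → 105
P's leaf is at depth 3, giving a 3-bit codeword.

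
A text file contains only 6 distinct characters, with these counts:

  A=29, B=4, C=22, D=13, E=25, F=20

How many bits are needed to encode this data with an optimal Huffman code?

280

Greedily combine the two least-frequent nodes:
B(4) + D(13) → 17
17 + F(20) → 37
C(22) + E(25) → 47
A(29) + 37 → 66
47 + 66 → 113
Each symbol's bit-cost is frequency × depth; summing gives 280 bits (equivalently 17 + 37 + 47 + 66 + 113).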